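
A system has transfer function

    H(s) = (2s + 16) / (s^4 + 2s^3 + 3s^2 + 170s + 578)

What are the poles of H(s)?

The poles are the roots of the denominator s^4 + 2s^3 + 3s^2 + 170s + 578 = 0.
No real roots exist; factor into two real quadratics: (s^2 - 6s + 34)(s^2 + 8s + 17) = 0.
Each quadratic gives a conjugate pair via the quadratic formula.

s = 3 ± 5j, -4 ± j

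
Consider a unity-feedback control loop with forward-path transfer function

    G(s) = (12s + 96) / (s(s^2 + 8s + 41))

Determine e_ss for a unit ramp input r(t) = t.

e_ss = 0.4271

G(s) has one pole at the origin.
This is a Type 1 system. Kv = lim_{s→0} s·G(s) = 96/41.
e_ss = 1/Kv = 1/(96/41) = 41/96 ≈ 0.4271.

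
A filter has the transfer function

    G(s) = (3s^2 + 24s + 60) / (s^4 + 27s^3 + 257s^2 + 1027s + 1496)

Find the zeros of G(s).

Set the numerator to zero: 3s^2 + 24s + 60 = 0, i.e. 3·(s^2 + 8s + 20) = 0.
Factoring: (s^2 + 8s + 20) = 0.

s = -4 + 2j, -4 - 2j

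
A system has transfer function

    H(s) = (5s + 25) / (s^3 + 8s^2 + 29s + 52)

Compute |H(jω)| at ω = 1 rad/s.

Substitute s = j1: numerator = 25 + j5, denominator = 44 + j28.
|H(j1)| = |25 + j5| / |44 + j28| = 25.495 / 52.154 ≈ 0.4888.

|H(j1)| ≈ 0.4888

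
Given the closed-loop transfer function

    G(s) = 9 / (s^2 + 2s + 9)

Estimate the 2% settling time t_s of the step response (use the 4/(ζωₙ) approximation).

Comparing s^2 + 2s + 9 to s^2 + 2ζωₙs + ωₙ²: ωₙ = 3 rad/s and ζ = 2/(2·3) ≈ 0.3333.
ζωₙ = 2/2 = 1, so t_s ≈ 4/(ζωₙ) = 4/1 = 4 s.

t_s ≈ 4 s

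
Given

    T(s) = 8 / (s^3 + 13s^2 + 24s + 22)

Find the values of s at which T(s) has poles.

s = -1 ± j, -11

The poles are the roots of the denominator s^3 + 13s^2 + 24s + 22 = 0.
Trying s = -11: the polynomial evaluates to 0, so (s + 11) is a factor.
Dividing out leaves s^2 + 2s + 2 = 0.
The quadratic formula then gives s = -1 ± 1j.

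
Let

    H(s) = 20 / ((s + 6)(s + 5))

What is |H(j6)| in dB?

Substitute s = j6: numerator = 20, denominator = -6 + j66.
|H(j6)| = |20| / |-6 + j66| = 20 / 66.272 ≈ 0.3018.
In decibels: 20·log₁₀(0.3018) ≈ -10.4 dB.

|H(j6)|_dB ≈ -10.4 dB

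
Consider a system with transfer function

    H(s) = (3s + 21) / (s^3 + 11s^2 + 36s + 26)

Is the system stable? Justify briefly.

The denominator s^3 + 11s^2 + 36s + 26 factors as (s^2 + 10s + 26)(s + 1), giving poles at s = -5 ± j, -1.
Since all poles lie strictly in the left half-plane, the system is stable.

stable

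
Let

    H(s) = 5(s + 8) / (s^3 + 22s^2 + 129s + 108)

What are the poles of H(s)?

s = -12, -9, -1

The poles are the roots of the denominator s^3 + 22s^2 + 129s + 108 = 0.
Trying s = -12: the polynomial evaluates to 0, so (s + 12) is a factor.
Dividing out leaves s^2 + 10s + 9 = 0.
Factoring the quadratic: (s + 9)(s + 1) = 0.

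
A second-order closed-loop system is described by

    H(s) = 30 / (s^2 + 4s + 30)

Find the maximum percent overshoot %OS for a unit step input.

%OS ≈ 29.2%

Comparing s^2 + 4s + 30 to s^2 + 2ζωₙs + ωₙ²: ωₙ = √30 ≈ 5.477 rad/s and ζ = 4/(2·√30) ≈ 0.3651.
%OS = 100·exp(−πζ/√(1−ζ²)) = 100·exp(−π·0.3651/√(1−0.3651²)) ≈ 29.2%.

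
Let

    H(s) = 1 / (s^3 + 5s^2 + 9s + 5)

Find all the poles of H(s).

The poles are the roots of the denominator s^3 + 5s^2 + 9s + 5 = 0.
Trying s = -1: the polynomial evaluates to 0, so (s + 1) is a factor.
Dividing out leaves s^2 + 4s + 5 = 0.
The quadratic formula then gives s = -2 ± 1j.

s = -2 + j, -2 - j, -1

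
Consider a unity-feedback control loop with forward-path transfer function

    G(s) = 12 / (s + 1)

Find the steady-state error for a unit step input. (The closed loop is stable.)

G(s) has no poles at the origin.
This is a Type 0 system. Kp = lim_{s→0} G(s) = 12/1.
e_ss = 1/(1 + Kp) = 1/(1 + 12) = 1/13 ≈ 0.07692.

e_ss = 0.07692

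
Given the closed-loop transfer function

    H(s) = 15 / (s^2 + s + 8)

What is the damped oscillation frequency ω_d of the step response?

ω_d ≈ 2.784 rad/s

Comparing s^2 + s + 8 to s^2 + 2ζωₙs + ωₙ²: ωₙ = √8 ≈ 2.828 rad/s and ζ = 1/(2·√8) ≈ 0.1768.
ζωₙ = 1/2 = 0.5, so ω_d = ωₙ√(1−ζ²) = √(ωₙ² − (ζωₙ)²) = √(8 − 0.5²) = √7.75 ≈ 2.784 rad/s.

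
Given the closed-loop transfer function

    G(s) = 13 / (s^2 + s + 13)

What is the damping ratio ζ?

ζ ≈ 0.1387

Compare the denominator to the standard form s^2 + 2ζωₙs + ωₙ².
ωₙ² = 13, so ωₙ = √13 ≈ 3.606 rad/s.
2ζωₙ = 1, so ζ = 1/(2·√13) ≈ 0.1387.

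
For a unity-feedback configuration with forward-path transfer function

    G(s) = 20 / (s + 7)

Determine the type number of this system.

Type 0

The denominator has no factor of s at the origin — no free integrator — so this is a Type 0 system.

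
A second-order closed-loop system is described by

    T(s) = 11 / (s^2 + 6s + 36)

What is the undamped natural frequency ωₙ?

ωₙ = 6 rad/s

Compare the denominator to the standard form s^2 + 2ζωₙs + ωₙ².
ωₙ² = 36, so ωₙ = 6 rad/s.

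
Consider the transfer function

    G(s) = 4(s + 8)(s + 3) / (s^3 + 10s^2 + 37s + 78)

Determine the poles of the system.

s = -2 ± 3j, -6

The poles are the roots of the denominator s^3 + 10s^2 + 37s + 78 = 0.
Trying s = -6: the polynomial evaluates to 0, so (s + 6) is a factor.
Dividing out leaves s^2 + 4s + 13 = 0.
The quadratic formula then gives s = -2 ± 3j.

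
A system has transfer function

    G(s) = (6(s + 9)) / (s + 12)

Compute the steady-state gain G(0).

G(0) = 9/2 ≈ 4.500

At s = 0 each factor (s + a) contributes a and each (s^2 + bs + c) contributes c.
G(0) = 6·(9) / ((12)) = 54/12 = 9/2.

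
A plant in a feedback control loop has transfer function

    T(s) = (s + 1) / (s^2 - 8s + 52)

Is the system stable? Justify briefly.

The poles can be read from the denominator factors: s = 4 + 6j, 4 - 6j.
Since the pole(s) at s = 4 ± 6j lie in the right half-plane, the system is unstable.

unstable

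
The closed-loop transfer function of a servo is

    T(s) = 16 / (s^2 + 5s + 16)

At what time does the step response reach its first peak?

Comparing s^2 + 5s + 16 to s^2 + 2ζωₙs + ωₙ²: ωₙ = 4 rad/s and ζ = 5/(2·4) = 0.625.
ζωₙ = 5/2 = 2.5, so ω_d = ωₙ√(1−ζ²) = √(ωₙ² − (ζωₙ)²) = √(16 − 2.5²) = √9.75 ≈ 3.122 rad/s.
t_p = π/ω_d = π/3.122 ≈ 1.006 s.

t_p ≈ 1.006 s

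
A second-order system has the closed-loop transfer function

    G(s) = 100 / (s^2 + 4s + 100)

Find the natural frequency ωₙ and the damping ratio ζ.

ωₙ = 10 rad/s, ζ = 0.2

Compare the denominator to the standard form s^2 + 2ζωₙs + ωₙ².
ωₙ² = 100, so ωₙ = 10 rad/s.
2ζωₙ = 4, so ζ = 4/(2·10) = 0.2.
With ζ = 0.2 the response is underdamped.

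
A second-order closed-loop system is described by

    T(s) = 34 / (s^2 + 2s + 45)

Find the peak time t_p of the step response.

Comparing s^2 + 2s + 45 to s^2 + 2ζωₙs + ωₙ²: ωₙ = √45 ≈ 6.708 rad/s and ζ = 2/(2·√45) ≈ 0.1491.
ζωₙ = 2/2 = 1, so ω_d = ωₙ√(1−ζ²) = √(ωₙ² − (ζωₙ)²) = √(45 − 1²) = √44 ≈ 6.633 rad/s.
t_p = π/ω_d = π/6.633 ≈ 0.4736 s.

t_p ≈ 0.4736 s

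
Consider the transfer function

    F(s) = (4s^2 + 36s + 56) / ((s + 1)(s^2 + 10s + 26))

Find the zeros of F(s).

s = -2, -7

Set the numerator to zero: 4s^2 + 36s + 56 = 0, i.e. 4·(s^2 + 9s + 14) = 0.
Factoring: (s + 2)(s + 7) = 0.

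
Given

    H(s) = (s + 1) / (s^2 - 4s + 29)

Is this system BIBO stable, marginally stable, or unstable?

The denominator s^2 - 4s + 29 factors as (s^2 - 4s + 29), giving poles at s = 2 ± 5j.
Since the pole(s) at s = 2 + 5j, 2 - 5j lie in the right half-plane, the system is unstable.

unstable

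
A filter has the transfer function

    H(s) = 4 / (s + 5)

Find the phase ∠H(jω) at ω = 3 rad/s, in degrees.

At s = j3: numerator = 4, denominator = 5 + j3.
∠H = ∠num − ∠den = 0° − (30.964°) = -30.96°.

∠H(j3) ≈ -30.96°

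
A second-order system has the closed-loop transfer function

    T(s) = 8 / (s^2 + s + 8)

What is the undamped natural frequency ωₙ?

ωₙ ≈ 2.828 rad/s

Compare the denominator to the standard form s^2 + 2ζωₙs + ωₙ².
ωₙ² = 8, so ωₙ = √8 ≈ 2.828 rad/s.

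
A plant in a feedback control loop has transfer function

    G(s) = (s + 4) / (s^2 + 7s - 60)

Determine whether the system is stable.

unstable

The denominator s^2 + 7s - 60 factors as (s + 12)(s - 5), giving poles at s = -12, 5.
Since the pole(s) at s = 5 lie in the right half-plane, the system is unstable.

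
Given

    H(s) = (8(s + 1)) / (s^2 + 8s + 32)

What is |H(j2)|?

Substitute s = j2: numerator = 8 + j16, denominator = 28 + j16.
|H(j2)| = |8 + j16| / |28 + j16| = 17.889 / 32.249 ≈ 0.5547.

|H(j2)| ≈ 0.5547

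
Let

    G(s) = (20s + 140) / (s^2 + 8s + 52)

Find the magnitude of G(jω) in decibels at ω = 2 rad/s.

|G(j2)|_dB ≈ 9.18 dB

Substitute s = j2: numerator = 140 + j40, denominator = 48 + j16.
|G(j2)| = |140 + j40| / |48 + j16| = 145.60 / 50.596 ≈ 2.878.
In decibels: 20·log₁₀(2.878) ≈ 9.18 dB.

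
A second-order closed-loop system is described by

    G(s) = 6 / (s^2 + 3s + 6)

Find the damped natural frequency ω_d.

Comparing s^2 + 3s + 6 to s^2 + 2ζωₙs + ωₙ²: ωₙ = √6 ≈ 2.449 rad/s and ζ = 3/(2·√6) ≈ 0.6124.
ζωₙ = 3/2 = 1.5, so ω_d = ωₙ√(1−ζ²) = √(ωₙ² − (ζωₙ)²) = √(6 − 1.5²) = √3.75 ≈ 1.936 rad/s.

ω_d ≈ 1.936 rad/s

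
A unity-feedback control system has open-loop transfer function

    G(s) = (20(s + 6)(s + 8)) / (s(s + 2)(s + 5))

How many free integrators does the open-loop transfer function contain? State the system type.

The denominator has 1 factor of s at the origin (free integrator), so this is a Type 1 system.

Type 1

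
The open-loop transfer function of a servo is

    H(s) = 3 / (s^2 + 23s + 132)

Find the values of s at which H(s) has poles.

The poles are the roots of the denominator s^2 + 23s + 132 = 0.
Factoring: (s + 11)(s + 12) = 0, so s = -11 and s = -12.

s = -11, -12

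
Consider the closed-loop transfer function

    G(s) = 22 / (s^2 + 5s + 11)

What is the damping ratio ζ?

ζ ≈ 0.7538

Compare the denominator to the standard form s^2 + 2ζωₙs + ωₙ².
ωₙ² = 11, so ωₙ = √11 ≈ 3.317 rad/s.
2ζωₙ = 5, so ζ = 5/(2·√11) ≈ 0.7538.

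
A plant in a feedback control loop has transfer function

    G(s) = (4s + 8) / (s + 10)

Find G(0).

G(0) = 4/5 ≈ 0.8000

Set s = 0: G(0) = (8) / (10) = 4/5.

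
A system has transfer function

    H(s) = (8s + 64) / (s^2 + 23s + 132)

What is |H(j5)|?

|H(j5)| ≈ 0.4805

Substitute s = j5: numerator = 64 + j40, denominator = 107 + j115.
|H(j5)| = |64 + j40| / |107 + j115| = 75.472 / 157.08 ≈ 0.4805.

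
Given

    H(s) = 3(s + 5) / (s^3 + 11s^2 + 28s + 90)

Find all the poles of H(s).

s = -1 ± 3j, -9

The poles are the roots of the denominator s^3 + 11s^2 + 28s + 90 = 0.
Trying s = -9: the polynomial evaluates to 0, so (s + 9) is a factor.
Dividing out leaves s^2 + 2s + 10 = 0.
The quadratic formula then gives s = -1 ± 3j.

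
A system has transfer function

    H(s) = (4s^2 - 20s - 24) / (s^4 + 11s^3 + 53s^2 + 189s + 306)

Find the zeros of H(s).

s = 6, -1

Set the numerator to zero: 4s^2 - 20s - 24 = 0, i.e. 4·(s^2 - 5s - 6) = 0.
Factoring: (s - 6)(s + 1) = 0.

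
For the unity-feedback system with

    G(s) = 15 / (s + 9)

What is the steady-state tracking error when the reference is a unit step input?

e_ss = 0.3750

G(s) has no poles at the origin.
This is a Type 0 system. Kp = lim_{s→0} G(s) = 15/9 = 5/3.
e_ss = 1/(1 + Kp) = 1/(1 + 5/3) = 3/8 ≈ 0.3750.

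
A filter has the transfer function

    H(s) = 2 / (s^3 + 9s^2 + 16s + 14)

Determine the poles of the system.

The poles are the roots of the denominator s^3 + 9s^2 + 16s + 14 = 0.
Trying s = -7: the polynomial evaluates to 0, so (s + 7) is a factor.
Dividing out leaves s^2 + 2s + 2 = 0.
The quadratic formula then gives s = -1 ± 1j.

s = -1 ± j, -7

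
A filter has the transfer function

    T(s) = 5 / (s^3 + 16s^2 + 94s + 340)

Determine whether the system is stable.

The denominator s^3 + 16s^2 + 94s + 340 factors as (s + 10)(s^2 + 6s + 34), giving poles at s = -10, -3 ± 5j.
Since all poles lie strictly in the left half-plane, the system is stable.

stable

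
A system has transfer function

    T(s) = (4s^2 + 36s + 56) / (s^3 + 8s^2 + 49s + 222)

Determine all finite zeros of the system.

Set the numerator to zero: 4s^2 + 36s + 56 = 0, i.e. 4·(s^2 + 9s + 14) = 0.
Factoring: (s + 7)(s + 2) = 0.

s = -7, -2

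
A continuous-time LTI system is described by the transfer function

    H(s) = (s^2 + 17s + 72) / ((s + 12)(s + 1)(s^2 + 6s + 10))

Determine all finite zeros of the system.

Set the numerator to zero: s^2 + 17s + 72 = 0.
Factoring: (s + 9)(s + 8) = 0.

s = -9, -8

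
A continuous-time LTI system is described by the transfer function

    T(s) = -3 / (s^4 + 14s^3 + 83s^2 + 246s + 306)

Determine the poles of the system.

s = -4 + j, -4 - j, -3 + 3j, -3 - 3j

The poles are the roots of the denominator s^4 + 14s^3 + 83s^2 + 246s + 306 = 0.
No real roots exist; factor into two real quadratics: (s^2 + 8s + 17)(s^2 + 6s + 18) = 0.
Each quadratic gives a conjugate pair via the quadratic formula.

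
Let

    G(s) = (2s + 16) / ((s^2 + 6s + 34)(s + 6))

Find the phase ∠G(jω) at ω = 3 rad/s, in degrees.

∠G(j3) ≈ -41.76°

At s = j3: numerator = 16 + j6, denominator = 96 + j183.
∠G = ∠num − ∠den = 20.556° − (62.319°) = -41.76°.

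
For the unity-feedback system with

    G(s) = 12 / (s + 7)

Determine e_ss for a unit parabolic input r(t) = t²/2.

e_ss = ∞

G(s) has no poles at the origin.
This is a Type 0 system; Ka = lim_{s→0} s^2·G(s) = 0, so the steady-state error for a parabola input is infinite.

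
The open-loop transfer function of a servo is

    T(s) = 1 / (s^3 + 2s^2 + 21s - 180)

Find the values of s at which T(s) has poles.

s = -3 + 6j, -3 - 6j, 4

The poles are the roots of the denominator s^3 + 2s^2 + 21s - 180 = 0.
Trying s = 4: the polynomial evaluates to 0, so (s - 4) is a factor.
Dividing out leaves s^2 + 6s + 45 = 0.
The quadratic formula then gives s = -3 ± 6j.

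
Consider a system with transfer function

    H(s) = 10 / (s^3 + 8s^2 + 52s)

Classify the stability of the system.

marginally stable

The denominator s^3 + 8s^2 + 52s factors as s(s^2 + 8s + 52), giving poles at s = 0, -4 ± 6j.
Since the simple pole(s) at s = 0 lie on the jω-axis with none in the right half-plane, the system is marginally stable.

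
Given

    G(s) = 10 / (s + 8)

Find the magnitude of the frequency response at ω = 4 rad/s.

Substitute s = j4: numerator = 10, denominator = 8 + j4.
|G(j4)| = |10| / |8 + j4| = 10 / 8.9443 ≈ 1.118.

|G(j4)| ≈ 1.118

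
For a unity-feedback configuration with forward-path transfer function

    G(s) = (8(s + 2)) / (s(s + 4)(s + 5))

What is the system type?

Type 1

The denominator has 1 factor of s at the origin (free integrator), so this is a Type 1 system.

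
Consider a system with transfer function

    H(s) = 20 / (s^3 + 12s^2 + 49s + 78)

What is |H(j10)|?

Substitute s = j10: numerator = 20, denominator = -1122 - j510.
|H(j10)| = |20| / |-1122 - j510| = 20 / 1232.5 ≈ 0.01623.

|H(j10)| ≈ 0.01623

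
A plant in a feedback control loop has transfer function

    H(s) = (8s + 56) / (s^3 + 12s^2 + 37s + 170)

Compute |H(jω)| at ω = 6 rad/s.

Substitute s = j6: numerator = 56 + j48, denominator = -262 + j6.
|H(j6)| = |56 + j48| / |-262 + j6| = 73.756 / 262.07 ≈ 0.2814.

|H(j6)| ≈ 0.2814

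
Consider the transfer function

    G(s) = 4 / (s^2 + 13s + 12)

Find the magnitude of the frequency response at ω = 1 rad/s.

|G(j1)| ≈ 0.2349

Substitute s = j1: numerator = 4, denominator = 11 + j13.
|G(j1)| = |4| / |11 + j13| = 4 / 17.029 ≈ 0.2349.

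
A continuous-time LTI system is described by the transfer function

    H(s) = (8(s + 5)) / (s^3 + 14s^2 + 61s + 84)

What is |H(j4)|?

|H(j4)| ≈ 0.2246

Substitute s = j4: numerator = 40 + j32, denominator = -140 + j180.
|H(j4)| = |40 + j32| / |-140 + j180| = 51.225 / 228.04 ≈ 0.2246.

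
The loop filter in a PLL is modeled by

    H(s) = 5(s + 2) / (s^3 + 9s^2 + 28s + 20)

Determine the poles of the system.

The poles are the roots of the denominator s^3 + 9s^2 + 28s + 20 = 0.
Trying s = -1: the polynomial evaluates to 0, so (s + 1) is a factor.
Dividing out leaves s^2 + 8s + 20 = 0.
The quadratic formula then gives s = -4 ± 2j.

s = -4 ± 2j, -1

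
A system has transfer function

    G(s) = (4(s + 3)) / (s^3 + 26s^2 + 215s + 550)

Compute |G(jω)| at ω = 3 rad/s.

Substitute s = j3: numerator = 12 + j12, denominator = 316 + j618.
|G(j3)| = |12 + j12| / |316 + j618| = 16.971 / 694.10 ≈ 0.02445.

|G(j3)| ≈ 0.02445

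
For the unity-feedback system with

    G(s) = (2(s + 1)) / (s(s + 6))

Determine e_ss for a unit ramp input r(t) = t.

e_ss = 3

G(s) has one pole at the origin.
This is a Type 1 system. Kv = lim_{s→0} s·G(s) = 2/6 = 1/3.
e_ss = 1/Kv = 1/(1/3) = 3.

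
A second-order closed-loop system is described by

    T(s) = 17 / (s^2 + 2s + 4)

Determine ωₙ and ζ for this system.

ωₙ = 2 rad/s, ζ = 0.5

Compare the denominator to the standard form s^2 + 2ζωₙs + ωₙ².
ωₙ² = 4, so ωₙ = 2 rad/s.
2ζωₙ = 2, so ζ = 2/(2·2) = 0.5.
With ζ = 0.5 the response is underdamped.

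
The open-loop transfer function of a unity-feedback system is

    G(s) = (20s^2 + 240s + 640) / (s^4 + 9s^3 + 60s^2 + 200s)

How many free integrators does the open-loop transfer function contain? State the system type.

Factor s from the denominator: s^4 + 9s^3 + 60s^2 + 200s = s·(s^3 + 9s^2 + 60s + 200).
There is 1 pole at the origin, so the system is Type 1.

Type 1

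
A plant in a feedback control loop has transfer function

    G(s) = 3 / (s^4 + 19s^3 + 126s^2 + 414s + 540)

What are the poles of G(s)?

s = -3 + 3j, -3 - 3j, -3, -10

The poles are the roots of the denominator s^4 + 19s^3 + 126s^2 + 414s + 540 = 0.
Trying s = -3: the polynomial evaluates to 0, so (s + 3) is a factor.
Dividing out leaves s^3 + 16s^2 + 78s + 180 = 0.
This factors further as (s^2 + 6s + 18)(s + 10) = 0.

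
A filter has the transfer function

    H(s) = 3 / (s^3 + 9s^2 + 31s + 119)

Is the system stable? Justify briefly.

The denominator s^3 + 9s^2 + 31s + 119 factors as (s^2 + 2s + 17)(s + 7), giving poles at s = -1 + 4j, -1 - 4j, -7.
Since all poles lie strictly in the left half-plane, the system is stable.

stable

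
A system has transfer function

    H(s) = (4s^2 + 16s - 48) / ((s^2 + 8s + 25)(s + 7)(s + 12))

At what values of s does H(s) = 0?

Set the numerator to zero: 4s^2 + 16s - 48 = 0, i.e. 4·(s^2 + 4s - 12) = 0.
Factoring: (s - 2)(s + 6) = 0.

s = 2, -6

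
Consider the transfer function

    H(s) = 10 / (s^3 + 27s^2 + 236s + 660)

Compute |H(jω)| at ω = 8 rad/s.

Substitute s = j8: numerator = 10, denominator = -1068 + j1376.
|H(j8)| = |10| / |-1068 + j1376| = 10 / 1741.8 ≈ 0.005741.

|H(j8)| ≈ 0.005741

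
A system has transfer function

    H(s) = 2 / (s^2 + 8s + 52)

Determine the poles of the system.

The poles are the roots of the denominator s^2 + 8s + 52 = 0.
Using the quadratic formula: s = (-8 ± √(-144))/2 = -4 ± 6j.

s = -4 + 6j, -4 - 6j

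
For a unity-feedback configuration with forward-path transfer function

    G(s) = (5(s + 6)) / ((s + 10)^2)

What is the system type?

Type 0

The denominator has no factor of s at the origin — no free integrator — so this is a Type 0 system.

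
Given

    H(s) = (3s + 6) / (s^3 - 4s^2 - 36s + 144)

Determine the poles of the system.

The poles are the roots of the denominator s^3 - 4s^2 - 36s + 144 = 0.
Trying s = -6: the polynomial evaluates to 0, so (s + 6) is a factor.
Dividing out leaves s^2 - 10s + 24 = 0.
Factoring the quadratic: (s - 4)(s - 6) = 0.

s = -6, 4, 6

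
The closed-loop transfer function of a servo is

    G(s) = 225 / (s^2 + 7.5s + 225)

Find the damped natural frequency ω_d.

ω_d ≈ 14.52 rad/s

Comparing s^2 + 7.5s + 225 to s^2 + 2ζωₙs + ωₙ²: ωₙ = 15 rad/s and ζ = 7.5/(2·15) = 0.25.
ζωₙ = 7.5/2 = 3.75, so ω_d = ωₙ√(1−ζ²) = √(ωₙ² − (ζωₙ)²) = √(225 − 3.75²) = √210.9375 ≈ 14.52 rad/s.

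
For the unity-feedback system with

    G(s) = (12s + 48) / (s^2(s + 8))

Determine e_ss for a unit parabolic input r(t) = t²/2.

G(s) has 2 poles at the origin.
This is a Type 2 system. Ka = lim_{s→0} s^2·G(s) = 48/8 = 6.
e_ss = 1/Ka = 1/(6) = 1/6 ≈ 0.1667.

e_ss = 0.1667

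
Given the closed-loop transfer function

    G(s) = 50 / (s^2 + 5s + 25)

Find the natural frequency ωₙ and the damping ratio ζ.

ωₙ = 5 rad/s, ζ = 0.5

Compare the denominator to the standard form s^2 + 2ζωₙs + ωₙ².
ωₙ² = 25, so ωₙ = 5 rad/s.
2ζωₙ = 5, so ζ = 5/(2·5) = 0.5.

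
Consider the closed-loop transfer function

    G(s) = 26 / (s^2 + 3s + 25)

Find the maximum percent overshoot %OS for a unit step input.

Comparing s^2 + 3s + 25 to s^2 + 2ζωₙs + ωₙ²: ωₙ = 5 rad/s and ζ = 3/(2·5) = 0.3.
%OS = 100·exp(−πζ/√(1−ζ²)) = 100·exp(−π·0.3/√(1−0.3²)) ≈ 37.2%.

%OS ≈ 37.2%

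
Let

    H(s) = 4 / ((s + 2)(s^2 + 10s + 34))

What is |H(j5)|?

Substitute s = j5: numerator = 4, denominator = -232 + j145.
|H(j5)| = |4| / |-232 + j145| = 4 / 273.59 ≈ 0.01462.

|H(j5)| ≈ 0.01462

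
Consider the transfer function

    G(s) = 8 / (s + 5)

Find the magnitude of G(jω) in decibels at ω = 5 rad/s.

Substitute s = j5: numerator = 8, denominator = 5 + j5.
|G(j5)| = |8| / |5 + j5| = 8 / 7.0711 ≈ 1.131.
In decibels: 20·log₁₀(1.131) ≈ 1.07 dB.

|G(j5)|_dB ≈ 1.07 dB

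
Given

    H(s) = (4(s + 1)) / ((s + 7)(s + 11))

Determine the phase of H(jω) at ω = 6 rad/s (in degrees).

∠H(j6) ≈ 11.33°

At s = j6: numerator = 4 + j24, denominator = 41 + j108.
∠H = ∠num − ∠den = 80.538° − (69.212°) = 11.33°.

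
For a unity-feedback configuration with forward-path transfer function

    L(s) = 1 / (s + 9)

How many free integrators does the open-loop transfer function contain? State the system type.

The denominator has no factor of s at the origin — no free integrator — so this is a Type 0 system.

Type 0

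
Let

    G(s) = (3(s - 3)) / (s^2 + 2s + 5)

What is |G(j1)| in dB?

|G(j1)|_dB ≈ 6.53 dB

Substitute s = j1: numerator = -9 + j3, denominator = 4 + j2.
|G(j1)| = |-9 + j3| / |4 + j2| = 9.4868 / 4.4721 ≈ 2.121.
In decibels: 20·log₁₀(2.121) ≈ 6.53 dB.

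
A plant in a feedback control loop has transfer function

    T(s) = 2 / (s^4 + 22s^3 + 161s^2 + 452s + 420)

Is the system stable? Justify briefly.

stable

The denominator s^4 + 22s^3 + 161s^2 + 452s + 420 factors as (s + 3)(s + 7)(s + 10)(s + 2), giving poles at s = -3, -7, -10, -2.
Since all poles lie strictly in the left half-plane, the system is stable.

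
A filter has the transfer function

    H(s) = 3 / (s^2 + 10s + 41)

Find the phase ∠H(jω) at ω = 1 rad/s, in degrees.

∠H(j1) ≈ -14.04°

At s = j1: numerator = 3, denominator = 40 + j10.
∠H = ∠num − ∠den = 0° − (14.036°) = -14.04°.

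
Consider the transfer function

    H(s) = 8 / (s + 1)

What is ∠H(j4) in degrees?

∠H(j4) ≈ -75.96°

At s = j4: numerator = 8, denominator = 1 + j4.
∠H = ∠num − ∠den = 0° − (75.964°) = -75.96°.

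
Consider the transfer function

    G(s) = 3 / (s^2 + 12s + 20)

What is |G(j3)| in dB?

Substitute s = j3: numerator = 3, denominator = 11 + j36.
|G(j3)| = |3| / |11 + j36| = 3 / 37.643 ≈ 0.07970.
In decibels: 20·log₁₀(0.07970) ≈ -22.0 dB.

|G(j3)|_dB ≈ -22.0 dB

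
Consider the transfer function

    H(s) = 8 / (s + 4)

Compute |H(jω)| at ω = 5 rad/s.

Substitute s = j5: numerator = 8, denominator = 4 + j5.
|H(j5)| = |8| / |4 + j5| = 8 / 6.4031 ≈ 1.249.

|H(j5)| ≈ 1.249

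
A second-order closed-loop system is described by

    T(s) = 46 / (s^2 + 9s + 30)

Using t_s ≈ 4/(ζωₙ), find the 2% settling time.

t_s ≈ 0.8889 s

Comparing s^2 + 9s + 30 to s^2 + 2ζωₙs + ωₙ²: ωₙ = √30 ≈ 5.477 rad/s and ζ = 9/(2·√30) ≈ 0.8216.
ζωₙ = 9/2 = 4.5, so t_s ≈ 4/(ζωₙ) = 4/4.5 ≈ 0.8889 s.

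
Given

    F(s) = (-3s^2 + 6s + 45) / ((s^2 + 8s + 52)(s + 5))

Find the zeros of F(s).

s = -3, 5

Set the numerator to zero: -3s^2 + 6s + 45 = 0, i.e. -3·(s^2 - 2s - 15) = 0.
Factoring: (s + 3)(s - 5) = 0.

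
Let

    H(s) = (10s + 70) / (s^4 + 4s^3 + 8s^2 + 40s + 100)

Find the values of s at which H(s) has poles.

The poles are the roots of the denominator s^4 + 4s^3 + 8s^2 + 40s + 100 = 0.
No real roots exist; factor into two real quadratics: (s^2 - 2s + 10)(s^2 + 6s + 10) = 0.
Each quadratic gives a conjugate pair via the quadratic formula.

s = 1 + 3j, 1 - 3j, -3 + j, -3 - j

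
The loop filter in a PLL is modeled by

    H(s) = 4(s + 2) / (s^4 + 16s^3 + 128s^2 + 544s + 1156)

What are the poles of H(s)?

The poles are the roots of the denominator s^4 + 16s^3 + 128s^2 + 544s + 1156 = 0.
No real roots exist; factor into two real quadratics: (s^2 + 6s + 34)(s^2 + 10s + 34) = 0.
Each quadratic gives a conjugate pair via the quadratic formula.

s = -3 ± 5j, -5 ± 3j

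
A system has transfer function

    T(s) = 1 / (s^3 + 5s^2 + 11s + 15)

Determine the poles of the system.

The poles are the roots of the denominator s^3 + 5s^2 + 11s + 15 = 0.
Trying s = -3: the polynomial evaluates to 0, so (s + 3) is a factor.
Dividing out leaves s^2 + 2s + 5 = 0.
The quadratic formula then gives s = -1 ± 2j.

s = -3, -1 + 2j, -1 - 2j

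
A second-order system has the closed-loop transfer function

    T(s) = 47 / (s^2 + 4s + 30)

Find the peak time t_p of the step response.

Comparing s^2 + 4s + 30 to s^2 + 2ζωₙs + ωₙ²: ωₙ = √30 ≈ 5.477 rad/s and ζ = 4/(2·√30) ≈ 0.3651.
ζωₙ = 4/2 = 2, so ω_d = ωₙ√(1−ζ²) = √(ωₙ² − (ζωₙ)²) = √(30 − 2²) = √26 ≈ 5.099 rad/s.
t_p = π/ω_d = π/5.099 ≈ 0.6161 s.

t_p ≈ 0.6161 s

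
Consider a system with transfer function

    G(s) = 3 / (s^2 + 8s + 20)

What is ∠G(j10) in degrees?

∠G(j10) ≈ -135°

At s = j10: numerator = 3, denominator = -80 + j80.
∠G = ∠num − ∠den = 0° − (135°) = -135°.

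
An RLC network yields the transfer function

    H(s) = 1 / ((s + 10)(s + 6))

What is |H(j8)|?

|H(j8)| ≈ 0.007809

Substitute s = j8: numerator = 1, denominator = -4 + j128.
|H(j8)| = |1| / |-4 + j128| = 1 / 128.06 ≈ 0.007809.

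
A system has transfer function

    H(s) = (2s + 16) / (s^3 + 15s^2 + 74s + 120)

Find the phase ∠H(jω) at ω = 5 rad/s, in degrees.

At s = j5: numerator = 16 + j10, denominator = -255 + j245.
∠H = ∠num − ∠den = 32.005° − (136.15°) = -104.1°.

∠H(j5) ≈ -104.1°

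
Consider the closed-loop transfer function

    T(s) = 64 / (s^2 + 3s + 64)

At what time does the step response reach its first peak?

t_p ≈ 0.3998 s

Comparing s^2 + 3s + 64 to s^2 + 2ζωₙs + ωₙ²: ωₙ = 8 rad/s and ζ = 3/(2·8) = 0.1875.
ζωₙ = 3/2 = 1.5, so ω_d = ωₙ√(1−ζ²) = √(ωₙ² − (ζωₙ)²) = √(64 − 1.5²) = √61.75 ≈ 7.858 rad/s.
t_p = π/ω_d = π/7.858 ≈ 0.3998 s.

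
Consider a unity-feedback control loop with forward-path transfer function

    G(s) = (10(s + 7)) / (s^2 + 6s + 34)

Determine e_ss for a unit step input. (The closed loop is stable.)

G(s) has no poles at the origin.
This is a Type 0 system. Kp = lim_{s→0} G(s) = 70/34 = 35/17.
e_ss = 1/(1 + Kp) = 1/(1 + 35/17) = 17/52 ≈ 0.3269.

e_ss = 0.3269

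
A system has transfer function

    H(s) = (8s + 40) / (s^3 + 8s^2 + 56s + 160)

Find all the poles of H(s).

The poles are the roots of the denominator s^3 + 8s^2 + 56s + 160 = 0.
Trying s = -4: the polynomial evaluates to 0, so (s + 4) is a factor.
Dividing out leaves s^2 + 4s + 40 = 0.
The quadratic formula then gives s = -2 ± 6j.

s = -2 + 6j, -2 - 6j, -4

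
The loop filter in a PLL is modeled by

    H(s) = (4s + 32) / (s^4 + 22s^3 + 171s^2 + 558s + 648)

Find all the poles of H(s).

The poles are the roots of the denominator s^4 + 22s^3 + 171s^2 + 558s + 648 = 0.
Trying s = -9: the polynomial evaluates to 0, so (s + 9) is a factor.
Dividing out leaves s^3 + 13s^2 + 54s + 72 = 0.
This factors further as (s + 3)(s + 4)(s + 6) = 0.

s = -9, -3, -4, -6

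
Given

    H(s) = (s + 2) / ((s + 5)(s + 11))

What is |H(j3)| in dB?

|H(j3)|_dB ≈ -25.3 dB

Substitute s = j3: numerator = 2 + j3, denominator = 46 + j48.
|H(j3)| = |2 + j3| / |46 + j48| = 3.6056 / 66.483 ≈ 0.05423.
In decibels: 20·log₁₀(0.05423) ≈ -25.3 dB.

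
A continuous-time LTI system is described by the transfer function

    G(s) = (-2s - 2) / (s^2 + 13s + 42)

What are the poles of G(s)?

s = -7, -6

The poles are the roots of the denominator s^2 + 13s + 42 = 0.
Factoring: (s + 7)(s + 6) = 0, so s = -7 and s = -6.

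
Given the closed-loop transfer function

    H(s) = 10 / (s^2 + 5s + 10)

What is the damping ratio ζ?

Compare the denominator to the standard form s^2 + 2ζωₙs + ωₙ².
ωₙ² = 10, so ωₙ = √10 ≈ 3.162 rad/s.
2ζωₙ = 5, so ζ = 5/(2·√10) ≈ 0.7906.
With ζ = 0.7906 the response is underdamped.

ζ ≈ 0.7906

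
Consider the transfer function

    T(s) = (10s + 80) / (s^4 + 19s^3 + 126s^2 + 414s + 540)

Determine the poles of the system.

s = -3 ± 3j, -3, -10

The poles are the roots of the denominator s^4 + 19s^3 + 126s^2 + 414s + 540 = 0.
Trying s = -3: the polynomial evaluates to 0, so (s + 3) is a factor.
Dividing out leaves s^3 + 16s^2 + 78s + 180 = 0.
This factors further as (s^2 + 6s + 18)(s + 10) = 0.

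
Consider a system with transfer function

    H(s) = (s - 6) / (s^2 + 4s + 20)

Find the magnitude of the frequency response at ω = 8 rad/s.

|H(j8)| ≈ 0.1838

Substitute s = j8: numerator = -6 + j8, denominator = -44 + j32.
|H(j8)| = |-6 + j8| / |-44 + j32| = 10 / 54.406 ≈ 0.1838.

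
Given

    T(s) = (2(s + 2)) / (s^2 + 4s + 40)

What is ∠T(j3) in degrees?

At s = j3: numerator = 4 + j6, denominator = 31 + j12.
∠T = ∠num − ∠den = 56.310° − (21.161°) = 35.15°.

∠T(j3) ≈ 35.15°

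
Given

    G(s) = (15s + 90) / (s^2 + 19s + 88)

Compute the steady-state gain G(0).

Set s = 0: G(0) = (90) / (88) = 45/44.

G(0) = 45/44 ≈ 1.023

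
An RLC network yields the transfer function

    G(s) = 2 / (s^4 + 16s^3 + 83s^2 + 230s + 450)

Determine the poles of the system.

The poles are the roots of the denominator s^4 + 16s^3 + 83s^2 + 230s + 450 = 0.
Trying s = -9: the polynomial evaluates to 0, so (s + 9) is a factor.
Dividing out leaves s^3 + 7s^2 + 20s + 50 = 0.
This factors further as (s^2 + 2s + 10)(s + 5) = 0.

s = -1 ± 3j, -9, -5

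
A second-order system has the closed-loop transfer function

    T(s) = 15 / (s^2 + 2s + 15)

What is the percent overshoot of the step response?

Comparing s^2 + 2s + 15 to s^2 + 2ζωₙs + ωₙ²: ωₙ = √15 ≈ 3.873 rad/s and ζ = 2/(2·√15) ≈ 0.2582.
%OS = 100·exp(−πζ/√(1−ζ²)) = 100·exp(−π·0.2582/√(1−0.2582²)) ≈ 43.2%.

%OS ≈ 43.2%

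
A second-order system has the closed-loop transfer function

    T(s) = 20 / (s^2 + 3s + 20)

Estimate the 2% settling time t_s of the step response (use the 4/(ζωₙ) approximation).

Comparing s^2 + 3s + 20 to s^2 + 2ζωₙs + ωₙ²: ωₙ = √20 ≈ 4.472 rad/s and ζ = 3/(2·√20) ≈ 0.3354.
ζωₙ = 3/2 = 1.5, so t_s ≈ 4/(ζωₙ) = 4/1.5 ≈ 2.667 s.

t_s ≈ 2.667 s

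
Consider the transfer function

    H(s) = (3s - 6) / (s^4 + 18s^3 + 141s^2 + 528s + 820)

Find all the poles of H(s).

s = -4 + 2j, -4 - 2j, -5 + 4j, -5 - 4j

The poles are the roots of the denominator s^4 + 18s^3 + 141s^2 + 528s + 820 = 0.
No real roots exist; factor into two real quadratics: (s^2 + 8s + 20)(s^2 + 10s + 41) = 0.
Each quadratic gives a conjugate pair via the quadratic formula.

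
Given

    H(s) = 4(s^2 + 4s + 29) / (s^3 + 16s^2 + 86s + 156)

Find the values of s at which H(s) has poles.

The poles are the roots of the denominator s^3 + 16s^2 + 86s + 156 = 0.
Trying s = -6: the polynomial evaluates to 0, so (s + 6) is a factor.
Dividing out leaves s^2 + 10s + 26 = 0.
The quadratic formula then gives s = -5 ± 1j.

s = -5 ± j, -6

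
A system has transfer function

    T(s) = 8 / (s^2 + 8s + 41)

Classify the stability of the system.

The denominator s^2 + 8s + 41 factors as (s^2 + 8s + 41), giving poles at s = -4 + 5j, -4 - 5j.
Since all poles lie strictly in the left half-plane, the system is stable.

stable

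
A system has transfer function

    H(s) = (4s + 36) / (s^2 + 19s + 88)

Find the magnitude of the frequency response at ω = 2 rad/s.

Substitute s = j2: numerator = 36 + j8, denominator = 84 + j38.
|H(j2)| = |36 + j8| / |84 + j38| = 36.878 / 92.195 = 0.4000.

|H(j2)| = 0.4000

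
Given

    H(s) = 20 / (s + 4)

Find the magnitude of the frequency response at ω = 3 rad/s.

|H(j3)| = 4

Substitute s = j3: numerator = 20, denominator = 4 + j3.
|H(j3)| = |20| / |4 + j3| = 20 / 5 = 4.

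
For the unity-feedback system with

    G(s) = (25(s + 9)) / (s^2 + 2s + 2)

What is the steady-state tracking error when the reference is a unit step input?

G(s) has no poles at the origin.
This is a Type 0 system. Kp = lim_{s→0} G(s) = 225/2.
e_ss = 1/(1 + Kp) = 1/(1 + 225/2) = 2/227 ≈ 0.008811.

e_ss = 0.008811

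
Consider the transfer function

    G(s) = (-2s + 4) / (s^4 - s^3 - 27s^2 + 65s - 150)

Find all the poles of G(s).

The poles are the roots of the denominator s^4 - s^3 - 27s^2 + 65s - 150 = 0.
Trying s = -6: the polynomial evaluates to 0, so (s + 6) is a factor.
Dividing out leaves s^3 - 7s^2 + 15s - 25 = 0.
This factors further as (s^2 - 2s + 5)(s - 5) = 0.

s = -6, 1 ± 2j, 5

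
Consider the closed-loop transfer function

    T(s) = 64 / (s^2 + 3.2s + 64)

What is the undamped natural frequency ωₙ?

ωₙ = 8 rad/s

Compare the denominator to the standard form s^2 + 2ζωₙs + ωₙ².
ωₙ² = 64, so ωₙ = 8 rad/s.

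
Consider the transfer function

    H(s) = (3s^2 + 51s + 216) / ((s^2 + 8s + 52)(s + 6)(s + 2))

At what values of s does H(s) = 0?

Set the numerator to zero: 3s^2 + 51s + 216 = 0, i.e. 3·(s^2 + 17s + 72) = 0.
Factoring: (s + 8)(s + 9) = 0.

s = -8, -9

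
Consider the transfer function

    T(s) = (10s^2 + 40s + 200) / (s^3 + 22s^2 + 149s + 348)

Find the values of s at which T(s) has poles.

The poles are the roots of the denominator s^3 + 22s^2 + 149s + 348 = 0.
Trying s = -12: the polynomial evaluates to 0, so (s + 12) is a factor.
Dividing out leaves s^2 + 10s + 29 = 0.
The quadratic formula then gives s = -5 ± 2j.

s = -12, -5 + 2j, -5 - 2j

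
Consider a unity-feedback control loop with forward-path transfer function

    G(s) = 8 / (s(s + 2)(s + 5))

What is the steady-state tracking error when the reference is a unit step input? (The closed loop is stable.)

G(s) has one pole at the origin.
This is a Type 1 system; for a step input the steady-state error is zero.

e_ss = 0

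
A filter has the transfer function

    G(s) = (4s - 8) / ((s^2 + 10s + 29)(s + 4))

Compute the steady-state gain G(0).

G(0) = -2/29 ≈ -0.06897

Set s = 0: G(0) = (-8) / (116) = -2/29.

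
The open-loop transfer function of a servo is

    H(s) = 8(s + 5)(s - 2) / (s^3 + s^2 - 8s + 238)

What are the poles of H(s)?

s = 3 + 5j, 3 - 5j, -7

The poles are the roots of the denominator s^3 + s^2 - 8s + 238 = 0.
Trying s = -7: the polynomial evaluates to 0, so (s + 7) is a factor.
Dividing out leaves s^2 - 6s + 34 = 0.
The quadratic formula then gives s = 3 ± 5j.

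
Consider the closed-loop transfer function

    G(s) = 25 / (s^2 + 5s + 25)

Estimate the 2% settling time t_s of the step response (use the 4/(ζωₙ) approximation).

t_s ≈ 1.600 s

Comparing s^2 + 5s + 25 to s^2 + 2ζωₙs + ωₙ²: ωₙ = 5 rad/s and ζ = 5/(2·5) = 0.5.
ζωₙ = 5/2 = 2.5, so t_s ≈ 4/(ζωₙ) = 4/2.5 = 1.600 s.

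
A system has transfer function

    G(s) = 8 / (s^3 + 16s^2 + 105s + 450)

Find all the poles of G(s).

s = -10, -3 + 6j, -3 - 6j

The poles are the roots of the denominator s^3 + 16s^2 + 105s + 450 = 0.
Trying s = -10: the polynomial evaluates to 0, so (s + 10) is a factor.
Dividing out leaves s^2 + 6s + 45 = 0.
The quadratic formula then gives s = -3 ± 6j.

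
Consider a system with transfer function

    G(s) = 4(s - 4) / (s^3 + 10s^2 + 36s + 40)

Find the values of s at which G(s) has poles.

s = -4 + 2j, -4 - 2j, -2

The poles are the roots of the denominator s^3 + 10s^2 + 36s + 40 = 0.
Trying s = -2: the polynomial evaluates to 0, so (s + 2) is a factor.
Dividing out leaves s^2 + 8s + 20 = 0.
The quadratic formula then gives s = -4 ± 2j.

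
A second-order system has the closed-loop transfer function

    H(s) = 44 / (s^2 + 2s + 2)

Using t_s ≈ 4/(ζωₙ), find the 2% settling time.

Comparing s^2 + 2s + 2 to s^2 + 2ζωₙs + ωₙ²: ωₙ = √2 ≈ 1.414 rad/s and ζ = 2/(2·√2) ≈ 0.7071.
ζωₙ = 2/2 = 1, so t_s ≈ 4/(ζωₙ) = 4/1 = 4 s.

t_s ≈ 4 s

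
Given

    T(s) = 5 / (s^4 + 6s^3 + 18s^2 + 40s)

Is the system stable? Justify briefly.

marginally stable

The denominator s^4 + 6s^3 + 18s^2 + 40s factors as s(s + 4)(s^2 + 2s + 10), giving poles at s = 0, -4, -1 + 3j, -1 - 3j.
Since the simple pole(s) at s = 0 lie on the jω-axis with none in the right half-plane, the system is marginally stable.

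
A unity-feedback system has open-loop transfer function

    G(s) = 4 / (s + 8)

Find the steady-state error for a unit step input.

e_ss = 0.6667

G(s) has no poles at the origin.
This is a Type 0 system. Kp = lim_{s→0} G(s) = 4/8 = 1/2.
e_ss = 1/(1 + Kp) = 1/(1 + 1/2) = 2/3 ≈ 0.6667.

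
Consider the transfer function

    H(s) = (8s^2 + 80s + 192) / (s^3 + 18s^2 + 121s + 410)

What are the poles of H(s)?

The poles are the roots of the denominator s^3 + 18s^2 + 121s + 410 = 0.
Trying s = -10: the polynomial evaluates to 0, so (s + 10) is a factor.
Dividing out leaves s^2 + 8s + 41 = 0.
The quadratic formula then gives s = -4 ± 5j.

s = -4 + 5j, -4 - 5j, -10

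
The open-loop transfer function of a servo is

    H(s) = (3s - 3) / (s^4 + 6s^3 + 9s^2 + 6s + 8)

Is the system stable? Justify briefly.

marginally stable

The denominator s^4 + 6s^3 + 9s^2 + 6s + 8 factors as (s^2 + 1)(s + 4)(s + 2), giving poles at s = ±j, -4, -2.
Since the simple pole(s) at s = ±j lie on the jω-axis with none in the right half-plane, the system is marginally stable.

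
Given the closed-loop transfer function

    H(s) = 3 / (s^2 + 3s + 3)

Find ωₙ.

Compare the denominator to the standard form s^2 + 2ζωₙs + ωₙ².
ωₙ² = 3, so ωₙ = √3 ≈ 1.732 rad/s.

ωₙ ≈ 1.732 rad/s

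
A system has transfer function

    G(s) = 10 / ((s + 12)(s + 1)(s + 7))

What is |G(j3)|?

|G(j3)| ≈ 0.03357

Substitute s = j3: numerator = 10, denominator = -96 + j282.
|G(j3)| = |10| / |-96 + j282| = 10 / 297.89 ≈ 0.03357.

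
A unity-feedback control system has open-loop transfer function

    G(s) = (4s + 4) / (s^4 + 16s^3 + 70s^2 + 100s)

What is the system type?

Type 1

Factor s from the denominator: s^4 + 16s^3 + 70s^2 + 100s = s·(s^3 + 16s^2 + 70s + 100).
There is 1 pole at the origin, so the system is Type 1.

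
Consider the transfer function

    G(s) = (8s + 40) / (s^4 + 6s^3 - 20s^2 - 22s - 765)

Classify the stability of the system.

The denominator s^4 + 6s^3 - 20s^2 - 22s - 765 factors as (s - 5)(s + 9)(s^2 + 2s + 17), giving poles at s = 5, -9, -1 + 4j, -1 - 4j.
Since the pole(s) at s = 5 lie in the right half-plane, the system is unstable.

unstable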